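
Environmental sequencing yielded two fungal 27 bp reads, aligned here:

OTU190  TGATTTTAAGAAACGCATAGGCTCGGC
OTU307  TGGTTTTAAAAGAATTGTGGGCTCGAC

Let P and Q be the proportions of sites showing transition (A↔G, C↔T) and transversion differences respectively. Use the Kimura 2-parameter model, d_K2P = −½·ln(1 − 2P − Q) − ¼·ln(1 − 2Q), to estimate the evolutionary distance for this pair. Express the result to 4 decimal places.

The sequences differ at positions 3 (A/G, transition), 10 (G/A, transition), 12 (A/G, transition), 14 (C/A, transversion), 15 (G/T, transversion), 16 (C/T, transition), 17 (A/G, transition), 19 (A/G, transition), 26 (G/A, transition).
Of the 9 differences, 7 transitions and 2 transversions over 27 sites: P = 7/27 = 0.259259, Q = 2/27 = 0.074074.
d = −0.5·ln(0.407408) − 0.25·ln(0.851852) = −0.5·(-0.897940) − 0.25·(-0.160342) = 0.4891.

0.4891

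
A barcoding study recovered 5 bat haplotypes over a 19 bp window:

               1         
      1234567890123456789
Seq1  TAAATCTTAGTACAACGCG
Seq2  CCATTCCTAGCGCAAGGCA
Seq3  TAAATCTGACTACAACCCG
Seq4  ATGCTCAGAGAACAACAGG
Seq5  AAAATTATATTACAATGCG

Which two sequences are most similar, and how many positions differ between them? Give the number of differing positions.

Pairwise Hamming distances:
  Seq1 vs Seq2: 8
  Seq1 vs Seq3: 3
  Seq1 vs Seq4: 9
  Seq1 vs Seq5: 5
  Seq2 vs Seq3: 11
  Seq2 vs Seq4: 12
  Seq2 vs Seq5: 10
  Seq3 vs Seq4: 9
  Seq3 vs Seq5: 7
  Seq4 vs Seq5: 10
The smallest is 3, between Seq1 and Seq3.

3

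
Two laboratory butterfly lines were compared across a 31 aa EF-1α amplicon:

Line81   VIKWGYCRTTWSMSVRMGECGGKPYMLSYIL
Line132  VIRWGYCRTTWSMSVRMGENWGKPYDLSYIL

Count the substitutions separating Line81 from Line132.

Differing sites — 3:K/R; 20:C/N; 21:G/W; 26:M/D.
That gives 4 mismatches out of 31 aligned sites, so the Hamming distance is 4.

4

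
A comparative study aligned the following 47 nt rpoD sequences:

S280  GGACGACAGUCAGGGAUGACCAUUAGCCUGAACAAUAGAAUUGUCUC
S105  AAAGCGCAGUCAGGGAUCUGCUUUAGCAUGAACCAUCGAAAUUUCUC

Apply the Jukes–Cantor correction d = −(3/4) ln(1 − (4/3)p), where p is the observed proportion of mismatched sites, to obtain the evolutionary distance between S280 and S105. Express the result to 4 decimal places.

0.3796

Mismatches occur at site 1 (G→A), site 2 (G→A), site 4 (C→G), site 5 (G→C), site 6 (A→G), site 18 (G→C), site 19 (A→U), site 20 (C→G), site 22 (A→U), site 28 (C→A), site 34 (A→C), site 37 (A→C), site 41 (U→A), site 43 (G→U).
p = 14/47 = 0.297872.
d = −0.75 · ln(1 − (4/3)·0.297872) = −0.75 · ln(0.602837) = −0.75 · (-0.506108) = 0.3796.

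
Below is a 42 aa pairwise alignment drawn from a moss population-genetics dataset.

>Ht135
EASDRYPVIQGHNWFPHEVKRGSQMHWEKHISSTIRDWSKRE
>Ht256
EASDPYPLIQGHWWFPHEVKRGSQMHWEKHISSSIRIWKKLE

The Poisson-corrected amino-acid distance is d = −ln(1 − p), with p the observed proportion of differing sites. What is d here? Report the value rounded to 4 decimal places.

0.1823

Differing sites — 5:R/P; 8:V/L; 13:N/W; 34:T/S; 37:D/I; 39:S/K; 41:R/L.
p = 7/42 = 0.166667.
d = −ln(1 − 0.166667) = −ln(0.833333) = 0.1823.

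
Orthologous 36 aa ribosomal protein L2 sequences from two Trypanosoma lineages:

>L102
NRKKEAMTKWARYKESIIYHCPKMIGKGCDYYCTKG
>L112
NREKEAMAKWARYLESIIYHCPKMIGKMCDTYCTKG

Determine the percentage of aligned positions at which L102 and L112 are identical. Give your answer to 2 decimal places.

The sequences differ at positions 3 (K/E), 8 (T/A), 14 (K/L), 28 (G/M), 31 (Y/T).
31 of the 36 sites match, so the percent identity is 31/36 × 100 = 86.11%.

86.11%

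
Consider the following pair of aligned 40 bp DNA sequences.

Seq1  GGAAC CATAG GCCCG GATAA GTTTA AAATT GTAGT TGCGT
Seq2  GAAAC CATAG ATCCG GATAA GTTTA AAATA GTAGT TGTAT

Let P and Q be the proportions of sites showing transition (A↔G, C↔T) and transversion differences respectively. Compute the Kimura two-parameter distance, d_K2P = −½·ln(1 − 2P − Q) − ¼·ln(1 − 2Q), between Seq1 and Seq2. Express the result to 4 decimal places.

The sequences differ at positions 2 (G/A, transition), 11 (G/A, transition), 12 (C/T, transition), 30 (T/A, transversion), 38 (C/T, transition), 39 (G/A, transition).
Of the 6 differences, 5 transitions and 1 transversion over 40 sites: P = 5/40 = 0.125000, Q = 1/40 = 0.025000.
d = −0.5·ln(0.725000) − 0.25·ln(0.950000) = −0.5·(-0.321584) − 0.25·(-0.051293) = 0.1736.

0.1736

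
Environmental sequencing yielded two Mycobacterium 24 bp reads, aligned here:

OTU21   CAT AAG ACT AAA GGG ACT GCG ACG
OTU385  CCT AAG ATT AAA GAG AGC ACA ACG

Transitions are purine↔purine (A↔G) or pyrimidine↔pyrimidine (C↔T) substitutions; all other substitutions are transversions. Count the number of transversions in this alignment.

2

Mismatches occur at site 2 (A↔C, transversion), site 8 (C↔T, transition), site 14 (G↔A, transition), site 17 (C↔G, transversion), site 18 (T↔C, transition), site 19 (G↔A, transition), site 21 (G↔A, transition).
Of the 7 differences, 5 transitions and 2 transversions, so the answer is 2.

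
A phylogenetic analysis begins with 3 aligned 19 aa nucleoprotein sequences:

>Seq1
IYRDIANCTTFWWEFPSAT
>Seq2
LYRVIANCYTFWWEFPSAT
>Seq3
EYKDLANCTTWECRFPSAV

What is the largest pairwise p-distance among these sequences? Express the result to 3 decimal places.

Pairwise Hamming distances:
  Seq1 vs Seq2: 3
  Seq1 vs Seq3: 8
  Seq2 vs Seq3: 10
The largest is 10 mismatches, between Seq2 and Seq3; p = 10/19 = 0.526.

0.526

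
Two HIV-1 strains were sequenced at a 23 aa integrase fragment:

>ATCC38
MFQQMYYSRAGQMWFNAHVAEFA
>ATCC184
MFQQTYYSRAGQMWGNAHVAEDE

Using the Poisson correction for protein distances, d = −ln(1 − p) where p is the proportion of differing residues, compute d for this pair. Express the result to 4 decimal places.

0.1911

The sequences differ at positions 5 (M/T), 15 (F/G), 22 (F/D), 23 (A/E).
p = 4/23 = 0.173913.
d = −ln(1 − 0.173913) = −ln(0.826087) = 0.1911.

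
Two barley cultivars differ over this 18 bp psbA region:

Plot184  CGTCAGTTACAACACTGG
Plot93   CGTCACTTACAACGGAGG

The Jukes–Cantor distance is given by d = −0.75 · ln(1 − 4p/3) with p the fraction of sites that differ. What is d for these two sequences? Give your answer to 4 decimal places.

0.2635

Mismatches occur at site 6 (G/C), site 14 (A/G), site 15 (C/G), site 16 (T/A).
p = 4/18 = 0.222222.
d = −0.75 · ln(1 − (4/3)·0.222222) = −0.75 · ln(0.703704) = −0.75 · (-0.351397) = 0.2635.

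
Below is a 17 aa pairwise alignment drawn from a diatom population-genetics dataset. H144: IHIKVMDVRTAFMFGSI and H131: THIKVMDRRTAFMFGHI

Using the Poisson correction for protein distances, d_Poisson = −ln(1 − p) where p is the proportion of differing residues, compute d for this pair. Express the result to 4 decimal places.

0.1942

Differing sites — 1:I/T; 8:V/R; 16:S/H.
p = 3/17 = 0.176471.
d = −ln(1 − 0.176471) = −ln(0.823529) = 0.1942.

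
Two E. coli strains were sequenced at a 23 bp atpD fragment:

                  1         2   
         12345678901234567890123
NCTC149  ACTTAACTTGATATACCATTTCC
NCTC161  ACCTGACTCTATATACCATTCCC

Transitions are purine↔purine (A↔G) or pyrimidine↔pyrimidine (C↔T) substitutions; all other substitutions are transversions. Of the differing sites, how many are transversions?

1

The sequences differ at positions 3 (T/C, transition), 5 (A/G, transition), 9 (T/C, transition), 10 (G/T, transversion), 21 (T/C, transition).
Of the 5 differences, 4 transitions and 1 transversion, so the answer is 1.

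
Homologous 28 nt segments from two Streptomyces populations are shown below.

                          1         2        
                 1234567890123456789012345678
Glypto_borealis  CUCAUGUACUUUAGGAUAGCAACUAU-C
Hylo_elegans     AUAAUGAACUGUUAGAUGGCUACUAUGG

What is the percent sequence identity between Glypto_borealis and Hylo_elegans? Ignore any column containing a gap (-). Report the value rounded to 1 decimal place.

Excluding the 1 gap column leaves 27 comparable sites.
Mismatches occur at site 1 (C→A), site 3 (C→A), site 7 (U→A), site 11 (U→G), site 13 (A→U), site 14 (G→A), site 18 (A→G), site 21 (A→U), site 28 (C→G).
18 of the 27 comparable sites match, so the percent identity is 18/27 × 100 = 66.7%.

66.7%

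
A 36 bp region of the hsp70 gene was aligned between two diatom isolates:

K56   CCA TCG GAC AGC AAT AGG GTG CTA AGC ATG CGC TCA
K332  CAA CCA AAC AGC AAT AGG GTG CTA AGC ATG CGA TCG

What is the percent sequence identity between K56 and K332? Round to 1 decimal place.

The sequences differ at positions 2 (C/A), 4 (T/C), 6 (G/A), 7 (G/A), 33 (C/A), 36 (A/G).
30 of the 36 sites match, so the percent identity is 30/36 × 100 = 83.3%.

83.3%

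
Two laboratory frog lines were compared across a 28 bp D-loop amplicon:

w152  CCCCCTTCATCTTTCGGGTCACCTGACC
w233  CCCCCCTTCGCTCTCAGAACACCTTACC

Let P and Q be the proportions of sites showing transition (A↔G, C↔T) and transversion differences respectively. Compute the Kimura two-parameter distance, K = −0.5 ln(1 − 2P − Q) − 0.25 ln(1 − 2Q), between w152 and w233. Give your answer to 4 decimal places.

0.4307

The sequences differ at positions 6 (T/C, transition), 8 (C/T, transition), 9 (A/C, transversion), 10 (T/G, transversion), 13 (T/C, transition), 16 (G/A, transition), 18 (G/A, transition), 19 (T/A, transversion), 25 (G/T, transversion).
Of the 9 differences, 5 transitions and 4 transversions over 28 sites: P = 5/28 = 0.178571, Q = 4/28 = 0.142857.
d = −0.5·ln(0.500001) − 0.25·ln(0.714286) = −0.5·(-0.693145) − 0.25·(-0.336472) = 0.4307.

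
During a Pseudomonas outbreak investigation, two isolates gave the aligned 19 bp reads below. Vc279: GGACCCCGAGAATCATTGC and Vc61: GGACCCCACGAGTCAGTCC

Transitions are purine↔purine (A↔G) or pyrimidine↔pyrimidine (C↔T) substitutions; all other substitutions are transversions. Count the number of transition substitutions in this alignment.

The sequences differ at positions 8 (G/A, transition), 9 (A/C, transversion), 12 (A/G, transition), 16 (T/G, transversion), 18 (G/C, transversion).
Of the 5 differences, 2 transitions and 3 transversions, so the answer is 2.

2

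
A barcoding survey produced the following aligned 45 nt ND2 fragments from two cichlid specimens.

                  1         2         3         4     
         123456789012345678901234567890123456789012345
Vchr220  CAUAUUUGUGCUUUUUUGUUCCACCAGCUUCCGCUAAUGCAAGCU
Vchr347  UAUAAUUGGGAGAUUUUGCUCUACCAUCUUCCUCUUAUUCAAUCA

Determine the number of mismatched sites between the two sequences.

14

The sequences differ at positions 1 (C/U), 5 (U/A), 9 (U/G), 11 (C/A), 12 (U/G), 13 (U/A), 19 (U/C), 22 (C/U), 27 (G/U), 33 (G/U), 36 (A/U), 39 (G/U), 43 (G/U), 45 (U/A).
That gives 14 mismatches out of 45 aligned sites, so the Hamming distance is 14.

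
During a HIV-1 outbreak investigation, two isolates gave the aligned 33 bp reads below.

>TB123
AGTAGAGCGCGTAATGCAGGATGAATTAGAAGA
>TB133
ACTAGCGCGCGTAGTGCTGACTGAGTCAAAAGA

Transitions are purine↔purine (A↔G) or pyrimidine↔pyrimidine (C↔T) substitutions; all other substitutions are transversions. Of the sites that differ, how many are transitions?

5

Differing sites — 2:G/C (Tv); 6:A/C (Tv); 14:A/G (Ti); 18:A/T (Tv); 20:G/A (Ti); 21:A/C (Tv); 25:A/G (Ti); 27:T/C (Ti); 29:G/A (Ti).
Of the 9 differences, 5 transitions and 4 transversions, so the answer is 5.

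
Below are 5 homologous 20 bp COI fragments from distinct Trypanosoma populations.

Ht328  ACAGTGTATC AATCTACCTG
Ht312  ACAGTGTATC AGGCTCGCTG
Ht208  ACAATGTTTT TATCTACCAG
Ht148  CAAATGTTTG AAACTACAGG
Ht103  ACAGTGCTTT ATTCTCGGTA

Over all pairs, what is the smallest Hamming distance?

Pairwise Hamming distances:
  Ht328 vs Ht312: 4
  Ht328 vs Ht208: 5
  Ht328 vs Ht148: 8
  Ht328 vs Ht103: 8
  Ht312 vs Ht208: 9
  Ht312 vs Ht148: 11
  Ht312 vs Ht103: 7
  Ht208 vs Ht148: 7
  Ht208 vs Ht103: 9
  Ht148 vs Ht103: 12
The smallest is 4, between Ht328 and Ht312.

4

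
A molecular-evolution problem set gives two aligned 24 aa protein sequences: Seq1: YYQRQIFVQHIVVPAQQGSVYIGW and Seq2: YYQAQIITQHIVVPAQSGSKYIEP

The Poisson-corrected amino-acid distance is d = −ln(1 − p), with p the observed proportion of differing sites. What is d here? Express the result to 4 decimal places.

0.3448

The sequences differ at positions 4 (R/A), 7 (F/I), 8 (V/T), 17 (Q/S), 20 (V/K), 23 (G/E), 24 (W/P).
p = 7/24 = 0.291667.
d = −ln(1 − 0.291667) = −ln(0.708333) = 0.3448.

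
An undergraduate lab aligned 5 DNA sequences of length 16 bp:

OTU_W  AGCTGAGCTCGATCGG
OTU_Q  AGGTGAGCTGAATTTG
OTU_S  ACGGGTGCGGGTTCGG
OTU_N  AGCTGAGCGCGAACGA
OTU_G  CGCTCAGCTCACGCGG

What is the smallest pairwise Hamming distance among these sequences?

3

Pairwise Hamming distances:
  OTU_W vs OTU_Q: 5
  OTU_W vs OTU_S: 7
  OTU_W vs OTU_N: 3
  OTU_W vs OTU_G: 5
  OTU_Q vs OTU_S: 8
  OTU_Q vs OTU_N: 8
  OTU_Q vs OTU_G: 8
  OTU_S vs OTU_N: 8
  OTU_S vs OTU_G: 11
  OTU_N vs OTU_G: 7
The smallest is 3, between OTU_W and OTU_N.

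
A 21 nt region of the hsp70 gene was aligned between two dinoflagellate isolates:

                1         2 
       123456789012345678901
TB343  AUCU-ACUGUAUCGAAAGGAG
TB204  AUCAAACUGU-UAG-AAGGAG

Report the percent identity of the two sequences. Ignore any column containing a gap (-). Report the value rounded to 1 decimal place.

Excluding the 3 gap columns leaves 18 comparable sites.
Mismatches occur at site 4 (U→A), site 13 (C→A).
16 of the 18 comparable sites match, so the percent identity is 16/18 × 100 = 88.9%.

88.9%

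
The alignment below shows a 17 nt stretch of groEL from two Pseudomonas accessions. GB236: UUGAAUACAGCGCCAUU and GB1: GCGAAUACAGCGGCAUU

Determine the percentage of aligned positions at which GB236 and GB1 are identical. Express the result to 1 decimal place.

82.4%

Differing sites — 1:U/G; 2:U/C; 13:C/G.
14 of the 17 sites match, so the percent identity is 14/17 × 100 = 82.4%.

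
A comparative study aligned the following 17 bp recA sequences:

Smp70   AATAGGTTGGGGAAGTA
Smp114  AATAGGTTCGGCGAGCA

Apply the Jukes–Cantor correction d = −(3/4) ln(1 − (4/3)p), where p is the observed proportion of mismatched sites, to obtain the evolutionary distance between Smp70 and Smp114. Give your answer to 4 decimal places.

Mismatches occur at site 9 (G/C), site 12 (G/C), site 13 (A/G), site 16 (T/C).
p = 4/17 = 0.235294.
d = −0.75 · ln(1 − (4/3)·0.235294) = −0.75 · ln(0.686275) = −0.75 · (-0.376477) = 0.2824.

0.2824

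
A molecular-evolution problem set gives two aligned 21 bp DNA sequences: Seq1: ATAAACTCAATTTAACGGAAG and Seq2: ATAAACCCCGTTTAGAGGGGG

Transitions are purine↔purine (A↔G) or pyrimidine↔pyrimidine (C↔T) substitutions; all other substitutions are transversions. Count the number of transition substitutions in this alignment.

Differing sites — 7:T/C (Ti); 9:A/C (Tv); 10:A/G (Ti); 15:A/G (Ti); 16:C/A (Tv); 19:A/G (Ti); 20:A/G (Ti).
Of the 7 differences, 5 transitions and 2 transversions, so the answer is 5.

5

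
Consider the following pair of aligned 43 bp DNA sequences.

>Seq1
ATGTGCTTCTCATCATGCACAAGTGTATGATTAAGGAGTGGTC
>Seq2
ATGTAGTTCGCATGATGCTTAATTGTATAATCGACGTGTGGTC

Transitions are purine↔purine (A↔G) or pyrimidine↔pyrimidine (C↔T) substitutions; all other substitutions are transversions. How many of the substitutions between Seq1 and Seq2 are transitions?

5

Differing sites — 5:G/A (Ti); 6:C/G (Tv); 10:T/G (Tv); 14:C/G (Tv); 19:A/T (Tv); 20:C/T (Ti); 23:G/T (Tv); 29:G/A (Ti); 32:T/C (Ti); 33:A/G (Ti); 35:G/C (Tv); 37:A/T (Tv).
Of the 12 differences, 5 transitions and 7 transversions, so the answer is 5.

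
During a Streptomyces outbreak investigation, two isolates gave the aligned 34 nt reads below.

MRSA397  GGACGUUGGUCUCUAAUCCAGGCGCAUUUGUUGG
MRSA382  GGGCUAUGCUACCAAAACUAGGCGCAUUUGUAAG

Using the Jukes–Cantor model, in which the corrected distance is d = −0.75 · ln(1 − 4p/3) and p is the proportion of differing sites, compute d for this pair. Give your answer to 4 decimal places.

Mismatches occur at site 3 (A/G), site 5 (G/U), site 6 (U/A), site 9 (G/C), site 11 (C/A), site 12 (U/C), site 14 (U/A), site 17 (U/A), site 19 (C/U), site 32 (U/A), site 33 (G/A).
p = 11/34 = 0.323529.
d = −0.75 · ln(1 − (4/3)·0.323529) = −0.75 · ln(0.568628) = −0.75 · (-0.564529) = 0.4234.

0.4234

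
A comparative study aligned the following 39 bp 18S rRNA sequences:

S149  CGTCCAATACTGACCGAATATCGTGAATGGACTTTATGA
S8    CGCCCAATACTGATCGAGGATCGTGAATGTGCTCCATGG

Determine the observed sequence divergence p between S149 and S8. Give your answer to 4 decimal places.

0.2308

Differing sites — 3:T/C; 14:C/T; 18:A/G; 19:T/G; 30:G/T; 31:A/G; 34:T/C; 35:T/C; 39:A/G.
There are 9 differences over 39 sites, so p = 9/39 = 0.2308.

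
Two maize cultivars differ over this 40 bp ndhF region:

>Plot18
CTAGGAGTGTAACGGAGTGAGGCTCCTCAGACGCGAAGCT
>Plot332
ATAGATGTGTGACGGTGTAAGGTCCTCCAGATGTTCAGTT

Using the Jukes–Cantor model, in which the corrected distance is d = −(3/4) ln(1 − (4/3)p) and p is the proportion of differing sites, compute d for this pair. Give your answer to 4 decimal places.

0.5199

The sequences differ at positions 1 (C/A), 5 (G/A), 6 (A/T), 11 (A/G), 16 (A/T), 19 (G/A), 23 (C/T), 24 (T/C), 26 (C/T), 27 (T/C), 32 (C/T), 34 (C/T), 35 (G/T), 36 (A/C), 39 (C/T).
p = 15/40 = 0.375000.
d = −0.75 · ln(1 − (4/3)·0.375000) = −0.75 · ln(0.500000) = −0.75 · (-0.693147) = 0.5199.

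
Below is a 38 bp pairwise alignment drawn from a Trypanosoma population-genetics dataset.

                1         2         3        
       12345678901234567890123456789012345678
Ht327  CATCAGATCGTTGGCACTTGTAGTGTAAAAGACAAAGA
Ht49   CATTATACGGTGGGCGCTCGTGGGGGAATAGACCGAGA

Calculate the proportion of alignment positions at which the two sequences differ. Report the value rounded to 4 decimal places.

0.3421

Differing sites — 4:C/T; 6:G/T; 8:T/C; 9:C/G; 12:T/G; 16:A/G; 19:T/C; 22:A/G; 24:T/G; 26:T/G; 29:A/T; 34:A/C; 35:A/G.
There are 13 differences over 38 sites, so p = 13/38 = 0.3421.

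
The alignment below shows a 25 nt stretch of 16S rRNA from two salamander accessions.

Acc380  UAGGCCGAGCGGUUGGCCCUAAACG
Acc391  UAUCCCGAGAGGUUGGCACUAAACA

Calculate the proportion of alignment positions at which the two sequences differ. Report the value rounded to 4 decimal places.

0.2000

Differing sites — 3:G/U; 4:G/C; 10:C/A; 18:C/A; 25:G/A.
There are 5 differences over 25 sites, so p = 5/25 = 0.2000.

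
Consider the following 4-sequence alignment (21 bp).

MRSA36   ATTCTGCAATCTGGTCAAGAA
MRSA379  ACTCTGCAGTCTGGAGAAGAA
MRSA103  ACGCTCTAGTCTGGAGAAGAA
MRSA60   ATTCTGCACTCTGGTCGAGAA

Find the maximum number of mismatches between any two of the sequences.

Pairwise Hamming distances:
  MRSA36 vs MRSA379: 4
  MRSA36 vs MRSA103: 7
  MRSA36 vs MRSA60: 2
  MRSA379 vs MRSA103: 3
  MRSA379 vs MRSA60: 5
  MRSA103 vs MRSA60: 8
The largest is 8, between MRSA103 and MRSA60.

8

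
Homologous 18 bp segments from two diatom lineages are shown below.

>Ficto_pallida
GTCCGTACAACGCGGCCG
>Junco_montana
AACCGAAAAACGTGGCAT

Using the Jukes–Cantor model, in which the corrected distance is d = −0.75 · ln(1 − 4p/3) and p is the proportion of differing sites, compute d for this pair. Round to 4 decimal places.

0.5482

Mismatches occur at site 1 (G/A), site 2 (T/A), site 6 (T/A), site 8 (C/A), site 13 (C/T), site 17 (C/A), site 18 (G/T).
p = 7/18 = 0.388889.
d = −0.75 · ln(1 − (4/3)·0.388889) = −0.75 · ln(0.481481) = −0.75 · (-0.730889) = 0.5482.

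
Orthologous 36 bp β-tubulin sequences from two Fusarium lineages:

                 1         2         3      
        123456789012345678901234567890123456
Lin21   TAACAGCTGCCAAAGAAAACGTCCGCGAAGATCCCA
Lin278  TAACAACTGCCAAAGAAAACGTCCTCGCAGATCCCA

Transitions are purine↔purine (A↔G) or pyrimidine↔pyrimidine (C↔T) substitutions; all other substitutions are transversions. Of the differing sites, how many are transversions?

2

Differing sites — 6:G/A (Ti); 25:G/T (Tv); 28:A/C (Tv).
Of the 3 differences, 1 transition and 2 transversions, so the answer is 2.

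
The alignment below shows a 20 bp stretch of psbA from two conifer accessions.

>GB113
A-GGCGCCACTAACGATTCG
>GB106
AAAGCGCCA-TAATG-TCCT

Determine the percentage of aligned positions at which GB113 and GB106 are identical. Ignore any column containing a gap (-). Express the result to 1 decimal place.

Excluding the 3 gap columns leaves 17 comparable sites.
The sequences differ at positions 3 (G/A), 14 (C/T), 18 (T/C), 20 (G/T).
13 of the 17 comparable sites match, so the percent identity is 13/17 × 100 = 76.5%.

76.5%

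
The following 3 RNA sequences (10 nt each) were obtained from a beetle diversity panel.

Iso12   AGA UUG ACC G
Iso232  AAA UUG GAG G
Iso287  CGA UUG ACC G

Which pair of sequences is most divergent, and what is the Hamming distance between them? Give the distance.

Pairwise Hamming distances:
  Iso12 vs Iso232: 4
  Iso12 vs Iso287: 1
  Iso232 vs Iso287: 5
The largest is 5, between Iso232 and Iso287.

5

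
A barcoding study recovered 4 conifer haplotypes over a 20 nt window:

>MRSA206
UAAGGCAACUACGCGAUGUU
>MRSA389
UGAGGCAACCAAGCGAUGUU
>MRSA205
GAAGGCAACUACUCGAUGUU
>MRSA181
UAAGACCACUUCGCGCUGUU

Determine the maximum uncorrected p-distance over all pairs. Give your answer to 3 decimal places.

0.350

Pairwise Hamming distances:
  MRSA206 vs MRSA389: 3
  MRSA206 vs MRSA205: 2
  MRSA206 vs MRSA181: 4
  MRSA389 vs MRSA205: 5
  MRSA389 vs MRSA181: 7
  MRSA205 vs MRSA181: 6
The largest is 7 mismatches, between MRSA389 and MRSA181; p = 7/20 = 0.350.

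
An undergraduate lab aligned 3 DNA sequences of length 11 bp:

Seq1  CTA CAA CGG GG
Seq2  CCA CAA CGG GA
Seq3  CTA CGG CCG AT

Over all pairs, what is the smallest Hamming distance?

2

Pairwise Hamming distances:
  Seq1 vs Seq2: 2
  Seq1 vs Seq3: 5
  Seq2 vs Seq3: 6
The smallest is 2, between Seq1 and Seq2.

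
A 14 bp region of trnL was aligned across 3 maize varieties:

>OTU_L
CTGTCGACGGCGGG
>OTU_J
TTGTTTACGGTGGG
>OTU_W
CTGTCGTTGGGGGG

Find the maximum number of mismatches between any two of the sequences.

6

Pairwise Hamming distances:
  OTU_L vs OTU_J: 4
  OTU_L vs OTU_W: 3
  OTU_J vs OTU_W: 6
The largest is 6, between OTU_J and OTU_W.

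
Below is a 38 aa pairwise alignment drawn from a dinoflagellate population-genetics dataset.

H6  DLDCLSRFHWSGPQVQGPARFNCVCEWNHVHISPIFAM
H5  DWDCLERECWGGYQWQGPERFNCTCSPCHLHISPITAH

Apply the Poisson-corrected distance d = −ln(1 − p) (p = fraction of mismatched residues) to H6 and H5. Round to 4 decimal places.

0.5021

The sequences differ at positions 2 (L/W), 6 (S/E), 8 (F/E), 9 (H/C), 11 (S/G), 13 (P/Y), 15 (V/W), 19 (A/E), 24 (V/T), 26 (E/S), 27 (W/P), 28 (N/C), 30 (V/L), 36 (F/T), 38 (M/H).
p = 15/38 = 0.394737.
d = −ln(1 − 0.394737) = −ln(0.605263) = 0.5021.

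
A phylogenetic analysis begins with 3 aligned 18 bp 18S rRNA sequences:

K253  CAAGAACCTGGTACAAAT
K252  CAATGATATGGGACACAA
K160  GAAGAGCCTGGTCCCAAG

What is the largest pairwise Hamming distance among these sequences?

11

Pairwise Hamming distances:
  K253 vs K252: 7
  K253 vs K160: 5
  K252 vs K160: 11
The largest is 11, between K252 and K160.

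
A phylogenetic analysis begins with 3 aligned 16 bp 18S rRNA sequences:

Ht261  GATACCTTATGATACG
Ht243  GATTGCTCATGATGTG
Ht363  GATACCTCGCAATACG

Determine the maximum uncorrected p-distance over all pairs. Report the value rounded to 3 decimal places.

0.438

Pairwise Hamming distances:
  Ht261 vs Ht243: 5
  Ht261 vs Ht363: 4
  Ht243 vs Ht363: 7
The largest is 7 mismatches, between Ht243 and Ht363; p = 7/16 = 0.438.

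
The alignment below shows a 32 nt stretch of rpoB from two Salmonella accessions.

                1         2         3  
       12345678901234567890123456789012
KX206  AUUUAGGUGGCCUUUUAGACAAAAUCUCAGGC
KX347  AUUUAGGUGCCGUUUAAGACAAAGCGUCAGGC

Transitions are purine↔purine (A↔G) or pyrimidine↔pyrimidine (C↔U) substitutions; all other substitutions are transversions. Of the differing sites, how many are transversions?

Mismatches occur at site 10 (G↔C, transversion), site 12 (C↔G, transversion), site 16 (U↔A, transversion), site 24 (A↔G, transition), site 25 (U↔C, transition), site 26 (C↔G, transversion).
Of the 6 differences, 2 transitions and 4 transversions, so the answer is 4.

4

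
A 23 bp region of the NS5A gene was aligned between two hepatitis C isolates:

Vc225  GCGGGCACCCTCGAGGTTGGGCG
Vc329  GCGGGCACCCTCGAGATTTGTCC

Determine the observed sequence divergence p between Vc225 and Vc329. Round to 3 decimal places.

The sequences differ at positions 16 (G/A), 19 (G/T), 21 (G/T), 23 (G/C).
There are 4 differences over 23 sites, so p = 4/23 = 0.174.

0.174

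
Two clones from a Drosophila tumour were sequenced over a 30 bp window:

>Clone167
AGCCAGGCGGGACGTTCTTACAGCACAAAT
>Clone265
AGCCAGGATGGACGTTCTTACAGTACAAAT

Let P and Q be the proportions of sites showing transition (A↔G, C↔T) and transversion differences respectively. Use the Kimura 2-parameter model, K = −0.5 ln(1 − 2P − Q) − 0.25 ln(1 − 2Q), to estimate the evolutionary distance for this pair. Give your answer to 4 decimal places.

Differing sites — 8:C/A (Tv); 9:G/T (Tv); 24:C/T (Ti).
Of the 3 differences, 1 transition and 2 transversions over 30 sites: P = 1/30 = 0.033333, Q = 2/30 = 0.066667.
d = −0.5·ln(0.866667) − 0.25·ln(0.866666) = −0.5·(-0.143100) − 0.25·(-0.143102) = 0.1073.

0.1073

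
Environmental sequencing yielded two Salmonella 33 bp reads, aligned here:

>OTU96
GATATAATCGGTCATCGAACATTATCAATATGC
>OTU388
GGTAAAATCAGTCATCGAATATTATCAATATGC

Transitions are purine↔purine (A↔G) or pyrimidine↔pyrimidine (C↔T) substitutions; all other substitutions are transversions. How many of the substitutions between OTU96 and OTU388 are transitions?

3

Differing sites — 2:A/G (Ti); 5:T/A (Tv); 10:G/A (Ti); 20:C/T (Ti).
Of the 4 differences, 3 transitions and 1 transversion, so the answer is 3.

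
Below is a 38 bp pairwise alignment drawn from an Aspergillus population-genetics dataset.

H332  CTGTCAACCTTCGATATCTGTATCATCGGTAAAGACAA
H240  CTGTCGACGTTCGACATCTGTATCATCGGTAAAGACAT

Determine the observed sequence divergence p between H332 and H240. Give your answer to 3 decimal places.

Differing sites — 6:A/G; 9:C/G; 15:T/C; 38:A/T.
There are 4 differences over 38 sites, so p = 4/38 = 0.105.

0.105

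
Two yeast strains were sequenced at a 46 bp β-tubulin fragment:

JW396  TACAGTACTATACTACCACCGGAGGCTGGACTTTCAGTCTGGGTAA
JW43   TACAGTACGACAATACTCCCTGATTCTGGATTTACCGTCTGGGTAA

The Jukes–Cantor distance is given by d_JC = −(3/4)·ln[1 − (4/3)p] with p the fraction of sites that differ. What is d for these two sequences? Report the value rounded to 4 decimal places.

The sequences differ at positions 9 (T/G), 11 (T/C), 13 (C/A), 17 (C/T), 18 (A/C), 21 (G/T), 24 (G/T), 25 (G/T), 31 (C/T), 34 (T/A), 36 (A/C).
p = 11/46 = 0.239130.
d = −0.75 · ln(1 − (4/3)·0.239130) = −0.75 · ln(0.681160) = −0.75 · (-0.383958) = 0.2880.

0.2880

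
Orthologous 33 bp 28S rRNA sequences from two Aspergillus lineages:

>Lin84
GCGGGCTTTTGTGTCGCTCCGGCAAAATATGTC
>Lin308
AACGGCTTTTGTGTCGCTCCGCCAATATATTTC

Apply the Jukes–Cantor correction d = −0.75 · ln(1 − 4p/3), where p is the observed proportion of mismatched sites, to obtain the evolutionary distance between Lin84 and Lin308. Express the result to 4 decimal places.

0.2082

Differing sites — 1:G/A; 2:C/A; 3:G/C; 22:G/C; 26:A/T; 31:G/T.
p = 6/33 = 0.181818.
d = −0.75 · ln(1 − (4/3)·0.181818) = −0.75 · ln(0.757576) = −0.75 · (-0.277631) = 0.2082.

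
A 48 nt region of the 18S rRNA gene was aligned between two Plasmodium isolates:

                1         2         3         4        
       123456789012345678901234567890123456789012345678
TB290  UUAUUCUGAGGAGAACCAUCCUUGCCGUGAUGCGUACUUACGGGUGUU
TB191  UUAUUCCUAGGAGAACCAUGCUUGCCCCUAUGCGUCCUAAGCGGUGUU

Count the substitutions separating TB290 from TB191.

10

Differing sites — 7:U/C; 8:G/U; 20:C/G; 27:G/C; 28:U/C; 29:G/U; 36:A/C; 39:U/A; 41:C/G; 42:G/C.
That gives 10 mismatches out of 48 aligned sites, so the Hamming distance is 10.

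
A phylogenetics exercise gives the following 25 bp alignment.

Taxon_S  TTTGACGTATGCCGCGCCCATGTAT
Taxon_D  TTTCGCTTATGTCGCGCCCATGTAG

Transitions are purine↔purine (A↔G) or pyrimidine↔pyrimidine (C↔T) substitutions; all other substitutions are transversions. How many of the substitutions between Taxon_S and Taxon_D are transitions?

Mismatches occur at site 4 (G→C, transversion), site 5 (A→G, transition), site 7 (G→T, transversion), site 12 (C→T, transition), site 25 (T→G, transversion).
Of the 5 differences, 2 transitions and 3 transversions, so the answer is 2.

2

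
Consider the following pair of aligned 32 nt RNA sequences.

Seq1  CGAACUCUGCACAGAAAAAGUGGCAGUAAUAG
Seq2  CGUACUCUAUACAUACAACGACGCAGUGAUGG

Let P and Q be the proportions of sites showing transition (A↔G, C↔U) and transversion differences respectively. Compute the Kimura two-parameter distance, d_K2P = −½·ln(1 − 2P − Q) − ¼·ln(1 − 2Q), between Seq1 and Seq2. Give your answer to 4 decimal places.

0.4052

The sequences differ at positions 3 (A/U, transversion), 9 (G/A, transition), 10 (C/U, transition), 14 (G/U, transversion), 16 (A/C, transversion), 19 (A/C, transversion), 21 (U/A, transversion), 22 (G/C, transversion), 28 (A/G, transition), 31 (A/G, transition).
Of the 10 differences, 4 transitions and 6 transversions over 32 sites: P = 4/32 = 0.125000, Q = 6/32 = 0.187500.
d = −0.5·ln(0.562500) − 0.25·ln(0.625000) = −0.5·(-0.575364) − 0.25·(-0.470004) = 0.4052.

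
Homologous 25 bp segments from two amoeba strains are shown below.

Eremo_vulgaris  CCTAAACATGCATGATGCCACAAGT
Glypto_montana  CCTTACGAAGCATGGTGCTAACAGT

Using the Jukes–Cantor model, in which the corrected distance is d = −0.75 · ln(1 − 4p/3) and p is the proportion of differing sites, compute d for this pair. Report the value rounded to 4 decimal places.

Mismatches occur at site 4 (A↔T), site 6 (A↔C), site 7 (C↔G), site 9 (T↔A), site 15 (A↔G), site 19 (C↔T), site 21 (C↔A), site 22 (A↔C).
p = 8/25 = 0.320000.
d = −0.75 · ln(1 − (4/3)·0.320000) = −0.75 · ln(0.573333) = −0.75 · (-0.556289) = 0.4172.

0.4172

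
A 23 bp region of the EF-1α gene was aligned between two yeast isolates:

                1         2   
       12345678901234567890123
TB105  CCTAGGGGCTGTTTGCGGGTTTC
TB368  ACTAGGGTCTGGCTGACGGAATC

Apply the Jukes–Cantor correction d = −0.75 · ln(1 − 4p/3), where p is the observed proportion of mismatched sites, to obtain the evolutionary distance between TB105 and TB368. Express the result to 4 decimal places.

0.4674

Differing sites — 1:C/A; 8:G/T; 12:T/G; 13:T/C; 16:C/A; 17:G/C; 20:T/A; 21:T/A.
p = 8/23 = 0.347826.
d = −0.75 · ln(1 − (4/3)·0.347826) = −0.75 · ln(0.536232) = −0.75 · (-0.623188) = 0.4674.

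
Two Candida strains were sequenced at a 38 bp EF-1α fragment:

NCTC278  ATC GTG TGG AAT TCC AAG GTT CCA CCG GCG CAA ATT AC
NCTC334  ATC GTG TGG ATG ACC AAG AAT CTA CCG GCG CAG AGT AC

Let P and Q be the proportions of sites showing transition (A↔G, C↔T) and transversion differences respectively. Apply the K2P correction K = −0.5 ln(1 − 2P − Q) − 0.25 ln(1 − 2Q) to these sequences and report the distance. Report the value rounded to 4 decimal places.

0.2472

Mismatches occur at site 11 (A↔T, transversion), site 12 (T↔G, transversion), site 13 (T↔A, transversion), site 19 (G↔A, transition), site 20 (T↔A, transversion), site 23 (C↔T, transition), site 33 (A↔G, transition), site 35 (T↔G, transversion).
Of the 8 differences, 3 transitions and 5 transversions over 38 sites: P = 3/38 = 0.078947, Q = 5/38 = 0.131579.
d = −0.5·ln(0.710527) − 0.25·ln(0.736842) = −0.5·(-0.341748) − 0.25·(-0.305382) = 0.2472.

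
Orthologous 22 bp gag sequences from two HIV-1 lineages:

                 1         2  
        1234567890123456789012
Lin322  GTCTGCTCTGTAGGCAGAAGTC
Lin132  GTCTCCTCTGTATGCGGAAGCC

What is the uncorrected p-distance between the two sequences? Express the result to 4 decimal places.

Mismatches occur at site 5 (G→C), site 13 (G→T), site 16 (A→G), site 21 (T→C).
There are 4 differences over 22 sites, so p = 4/22 = 0.1818.

0.1818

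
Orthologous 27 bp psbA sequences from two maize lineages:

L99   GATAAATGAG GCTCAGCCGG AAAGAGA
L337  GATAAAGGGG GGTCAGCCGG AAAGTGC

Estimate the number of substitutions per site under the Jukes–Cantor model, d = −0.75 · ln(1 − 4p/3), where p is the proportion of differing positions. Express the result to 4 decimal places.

Mismatches occur at site 7 (T→G), site 9 (A→G), site 12 (C→G), site 25 (A→T), site 27 (A→C).
p = 5/27 = 0.185185.
d = −0.75 · ln(1 − (4/3)·0.185185) = −0.75 · ln(0.753087) = −0.75 · (-0.283575) = 0.2127.

0.2127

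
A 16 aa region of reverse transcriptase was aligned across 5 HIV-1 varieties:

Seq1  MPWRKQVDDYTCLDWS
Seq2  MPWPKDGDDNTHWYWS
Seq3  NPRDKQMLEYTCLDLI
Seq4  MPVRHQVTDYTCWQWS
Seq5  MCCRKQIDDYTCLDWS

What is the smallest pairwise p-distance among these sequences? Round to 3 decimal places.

0.188

Pairwise Hamming distances:
  Seq1 vs Seq2: 7
  Seq1 vs Seq3: 8
  Seq1 vs Seq4: 5
  Seq1 vs Seq5: 3
  Seq2 vs Seq3: 13
  Seq2 vs Seq4: 9
  Seq2 vs Seq5: 9
  Seq3 vs Seq4: 11
  Seq3 vs Seq5: 9
  Seq4 vs Seq5: 7
The smallest is 3 mismatches, between Seq1 and Seq5; p = 3/16 = 0.188.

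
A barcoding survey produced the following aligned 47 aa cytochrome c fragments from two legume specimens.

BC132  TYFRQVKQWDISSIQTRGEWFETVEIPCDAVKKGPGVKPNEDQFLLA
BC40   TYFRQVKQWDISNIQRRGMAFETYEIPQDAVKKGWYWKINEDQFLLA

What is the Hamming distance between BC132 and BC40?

10

Differing sites — 13:S/N; 16:T/R; 19:E/M; 20:W/A; 24:V/Y; 28:C/Q; 35:P/W; 36:G/Y; 37:V/W; 39:P/I.
That gives 10 mismatches out of 47 aligned sites, so the Hamming distance is 10.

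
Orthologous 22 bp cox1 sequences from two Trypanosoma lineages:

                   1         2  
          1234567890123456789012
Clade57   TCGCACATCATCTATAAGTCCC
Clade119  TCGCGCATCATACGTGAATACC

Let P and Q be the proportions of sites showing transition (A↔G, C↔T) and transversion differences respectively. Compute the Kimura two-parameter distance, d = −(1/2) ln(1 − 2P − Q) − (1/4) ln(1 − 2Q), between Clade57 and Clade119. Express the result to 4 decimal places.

0.4444

The sequences differ at positions 5 (A/G, transition), 12 (C/A, transversion), 13 (T/C, transition), 14 (A/G, transition), 16 (A/G, transition), 18 (G/A, transition), 20 (C/A, transversion).
Of the 7 differences, 5 transitions and 2 transversions over 22 sites: P = 5/22 = 0.227273, Q = 2/22 = 0.090909.
d = −0.5·ln(0.454545) − 0.25·ln(0.818182) = −0.5·(-0.788458) − 0.25·(-0.200670) = 0.4444.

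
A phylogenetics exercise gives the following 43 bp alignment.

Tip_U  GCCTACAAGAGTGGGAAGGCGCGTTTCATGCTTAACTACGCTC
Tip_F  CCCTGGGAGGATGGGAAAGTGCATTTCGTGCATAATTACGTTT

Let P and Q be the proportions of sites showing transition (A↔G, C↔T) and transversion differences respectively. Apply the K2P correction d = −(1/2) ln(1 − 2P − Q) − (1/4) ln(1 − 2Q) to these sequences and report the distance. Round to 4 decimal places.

Differing sites — 1:G/C (Tv); 5:A/G (Ti); 6:C/G (Tv); 7:A/G (Ti); 10:A/G (Ti); 11:G/A (Ti); 18:G/A (Ti); 20:C/T (Ti); 23:G/A (Ti); 28:A/G (Ti); 32:T/A (Tv); 36:C/T (Ti); 41:C/T (Ti); 43:C/T (Ti).
Of the 14 differences, 11 transitions and 3 transversions over 43 sites: P = 11/43 = 0.255814, Q = 3/43 = 0.069767.
d = −0.5·ln(0.418605) − 0.25·ln(0.860466) = −0.5·(-0.870828) − 0.25·(-0.150281) = 0.4730.

0.4730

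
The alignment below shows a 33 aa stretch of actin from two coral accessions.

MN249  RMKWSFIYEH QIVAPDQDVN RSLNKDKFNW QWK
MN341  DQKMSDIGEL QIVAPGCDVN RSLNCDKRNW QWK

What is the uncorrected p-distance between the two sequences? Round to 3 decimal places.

Differing sites — 1:R/D; 2:M/Q; 4:W/M; 6:F/D; 8:Y/G; 10:H/L; 16:D/G; 17:Q/C; 25:K/C; 28:F/R.
There are 10 differences over 33 sites, so p = 10/33 = 0.303.

0.303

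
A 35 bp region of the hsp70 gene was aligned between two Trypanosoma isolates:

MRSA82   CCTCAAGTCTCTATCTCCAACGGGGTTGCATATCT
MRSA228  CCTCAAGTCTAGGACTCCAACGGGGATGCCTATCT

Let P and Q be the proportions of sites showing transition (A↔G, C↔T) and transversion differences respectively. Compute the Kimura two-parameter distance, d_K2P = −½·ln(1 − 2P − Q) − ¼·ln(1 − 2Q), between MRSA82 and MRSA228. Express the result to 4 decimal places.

Mismatches occur at site 11 (C↔A, transversion), site 12 (T↔G, transversion), site 13 (A↔G, transition), site 14 (T↔A, transversion), site 26 (T↔A, transversion), site 30 (A↔C, transversion).
Of the 6 differences, 1 transition and 5 transversions over 35 sites: P = 1/35 = 0.028571, Q = 5/35 = 0.142857.
d = −0.5·ln(0.800001) − 0.25·ln(0.714286) = −0.5·(-0.223142) − 0.25·(-0.336472) = 0.1957.

0.1957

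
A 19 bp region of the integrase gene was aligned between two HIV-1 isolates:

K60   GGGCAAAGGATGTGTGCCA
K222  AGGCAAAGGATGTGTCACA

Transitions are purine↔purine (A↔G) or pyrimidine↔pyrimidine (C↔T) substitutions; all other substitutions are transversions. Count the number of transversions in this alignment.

The sequences differ at positions 1 (G/A, transition), 16 (G/C, transversion), 17 (C/A, transversion).
Of the 3 differences, 1 transition and 2 transversions, so the answer is 2.

2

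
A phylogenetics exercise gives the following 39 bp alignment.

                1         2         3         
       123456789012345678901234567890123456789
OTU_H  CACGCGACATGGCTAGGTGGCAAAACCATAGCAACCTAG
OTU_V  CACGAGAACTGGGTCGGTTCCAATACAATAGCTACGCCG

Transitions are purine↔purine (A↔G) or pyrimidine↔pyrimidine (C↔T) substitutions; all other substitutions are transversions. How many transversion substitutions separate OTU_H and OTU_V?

Differing sites — 5:C/A (Tv); 8:C/A (Tv); 9:A/C (Tv); 13:C/G (Tv); 15:A/C (Tv); 19:G/T (Tv); 20:G/C (Tv); 24:A/T (Tv); 27:C/A (Tv); 33:A/T (Tv); 36:C/G (Tv); 37:T/C (Ti); 38:A/C (Tv).
Of the 13 differences, 1 transition and 12 transversions, so the answer is 12.

12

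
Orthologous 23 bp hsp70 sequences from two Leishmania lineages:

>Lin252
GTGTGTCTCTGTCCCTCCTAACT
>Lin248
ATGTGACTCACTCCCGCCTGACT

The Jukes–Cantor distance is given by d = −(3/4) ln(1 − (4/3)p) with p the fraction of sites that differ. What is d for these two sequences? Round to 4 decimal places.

0.3206

Differing sites — 1:G/A; 6:T/A; 10:T/A; 11:G/C; 16:T/G; 20:A/G.
p = 6/23 = 0.260870.
d = −0.75 · ln(1 − (4/3)·0.260870) = −0.75 · ln(0.652173) = −0.75 · (-0.427445) = 0.3206.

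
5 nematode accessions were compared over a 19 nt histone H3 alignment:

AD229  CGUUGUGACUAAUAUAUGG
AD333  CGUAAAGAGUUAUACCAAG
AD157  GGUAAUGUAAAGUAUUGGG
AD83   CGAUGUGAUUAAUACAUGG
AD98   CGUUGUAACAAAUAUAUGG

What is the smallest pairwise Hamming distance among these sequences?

Pairwise Hamming distances:
  AD229 vs AD333: 9
  AD229 vs AD157: 9
  AD229 vs AD83: 3
  AD229 vs AD98: 2
  AD333 vs AD157: 11
  AD333 vs AD83: 9
  AD333 vs AD98: 11
  AD157 vs AD83: 11
  AD157 vs AD98: 9
  AD83 vs AD98: 5
The smallest is 2, between AD229 and AD98.

2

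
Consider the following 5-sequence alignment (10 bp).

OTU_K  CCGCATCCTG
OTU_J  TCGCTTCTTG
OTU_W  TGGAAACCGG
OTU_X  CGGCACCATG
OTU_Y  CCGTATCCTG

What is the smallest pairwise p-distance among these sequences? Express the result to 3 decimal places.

0.100

Pairwise Hamming distances:
  OTU_K vs OTU_J: 3
  OTU_K vs OTU_W: 5
  OTU_K vs OTU_X: 3
  OTU_K vs OTU_Y: 1
  OTU_J vs OTU_W: 6
  OTU_J vs OTU_X: 5
  OTU_J vs OTU_Y: 4
  OTU_W vs OTU_X: 5
  OTU_W vs OTU_Y: 5
  OTU_X vs OTU_Y: 4
The smallest is 1 mismatch, between OTU_K and OTU_Y; p = 1/10 = 0.100.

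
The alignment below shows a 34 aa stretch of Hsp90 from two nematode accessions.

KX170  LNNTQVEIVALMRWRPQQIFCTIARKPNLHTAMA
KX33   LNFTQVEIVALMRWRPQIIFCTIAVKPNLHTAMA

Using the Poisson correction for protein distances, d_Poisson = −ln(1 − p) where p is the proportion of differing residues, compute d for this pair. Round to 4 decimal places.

0.0924

Mismatches occur at site 3 (N↔F), site 18 (Q↔I), site 25 (R↔V).
p = 3/34 = 0.088235.
d = −ln(1 − 0.088235) = −ln(0.911765) = 0.0924.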